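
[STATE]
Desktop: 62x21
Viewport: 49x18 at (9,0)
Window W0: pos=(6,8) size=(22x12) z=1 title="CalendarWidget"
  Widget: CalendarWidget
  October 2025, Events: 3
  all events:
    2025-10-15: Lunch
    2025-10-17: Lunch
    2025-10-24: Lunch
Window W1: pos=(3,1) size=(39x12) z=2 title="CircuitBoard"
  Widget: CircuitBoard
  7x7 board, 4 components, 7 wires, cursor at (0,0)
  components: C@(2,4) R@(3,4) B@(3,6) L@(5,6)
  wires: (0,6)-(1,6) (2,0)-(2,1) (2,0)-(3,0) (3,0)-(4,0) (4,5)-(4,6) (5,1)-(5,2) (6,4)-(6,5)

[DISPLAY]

                                                 
━━━━━━━━━━━━━━━━━━━━━━━━━━━━━━━━┓                
uitBoard                        ┃                
────────────────────────────────┨                
1 2 3 4 5 6                     ┃                
]                      ·        ┃                
                       │        ┃                
                       ·        ┃                
                                ┃                
 ─ ·           C                ┃                
                                ┃                
               R       B        ┃                
━━━━━━━━━━━━━━━━━━━━━━━━━━━━━━━━┛                
     1  2  3  4  5┃                              
  7  8  9 10 11 12┃                              
 14 15* 16 17* 18 ┃                              
 21 22 23 24* 25 2┃                              
 28 29 30 31      ┃                              


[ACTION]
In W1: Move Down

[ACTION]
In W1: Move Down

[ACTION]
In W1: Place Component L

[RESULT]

                                                 
━━━━━━━━━━━━━━━━━━━━━━━━━━━━━━━━┓                
uitBoard                        ┃                
────────────────────────────────┨                
1 2 3 4 5 6                     ┃                
                       ·        ┃                
                       │        ┃                
                       ·        ┃                
                                ┃                
]─ ·           C                ┃                
                                ┃                
               R       B        ┃                
━━━━━━━━━━━━━━━━━━━━━━━━━━━━━━━━┛                
     1  2  3  4  5┃                              
  7  8  9 10 11 12┃                              
 14 15* 16 17* 18 ┃                              
 21 22 23 24* 25 2┃                              
 28 29 30 31      ┃                              


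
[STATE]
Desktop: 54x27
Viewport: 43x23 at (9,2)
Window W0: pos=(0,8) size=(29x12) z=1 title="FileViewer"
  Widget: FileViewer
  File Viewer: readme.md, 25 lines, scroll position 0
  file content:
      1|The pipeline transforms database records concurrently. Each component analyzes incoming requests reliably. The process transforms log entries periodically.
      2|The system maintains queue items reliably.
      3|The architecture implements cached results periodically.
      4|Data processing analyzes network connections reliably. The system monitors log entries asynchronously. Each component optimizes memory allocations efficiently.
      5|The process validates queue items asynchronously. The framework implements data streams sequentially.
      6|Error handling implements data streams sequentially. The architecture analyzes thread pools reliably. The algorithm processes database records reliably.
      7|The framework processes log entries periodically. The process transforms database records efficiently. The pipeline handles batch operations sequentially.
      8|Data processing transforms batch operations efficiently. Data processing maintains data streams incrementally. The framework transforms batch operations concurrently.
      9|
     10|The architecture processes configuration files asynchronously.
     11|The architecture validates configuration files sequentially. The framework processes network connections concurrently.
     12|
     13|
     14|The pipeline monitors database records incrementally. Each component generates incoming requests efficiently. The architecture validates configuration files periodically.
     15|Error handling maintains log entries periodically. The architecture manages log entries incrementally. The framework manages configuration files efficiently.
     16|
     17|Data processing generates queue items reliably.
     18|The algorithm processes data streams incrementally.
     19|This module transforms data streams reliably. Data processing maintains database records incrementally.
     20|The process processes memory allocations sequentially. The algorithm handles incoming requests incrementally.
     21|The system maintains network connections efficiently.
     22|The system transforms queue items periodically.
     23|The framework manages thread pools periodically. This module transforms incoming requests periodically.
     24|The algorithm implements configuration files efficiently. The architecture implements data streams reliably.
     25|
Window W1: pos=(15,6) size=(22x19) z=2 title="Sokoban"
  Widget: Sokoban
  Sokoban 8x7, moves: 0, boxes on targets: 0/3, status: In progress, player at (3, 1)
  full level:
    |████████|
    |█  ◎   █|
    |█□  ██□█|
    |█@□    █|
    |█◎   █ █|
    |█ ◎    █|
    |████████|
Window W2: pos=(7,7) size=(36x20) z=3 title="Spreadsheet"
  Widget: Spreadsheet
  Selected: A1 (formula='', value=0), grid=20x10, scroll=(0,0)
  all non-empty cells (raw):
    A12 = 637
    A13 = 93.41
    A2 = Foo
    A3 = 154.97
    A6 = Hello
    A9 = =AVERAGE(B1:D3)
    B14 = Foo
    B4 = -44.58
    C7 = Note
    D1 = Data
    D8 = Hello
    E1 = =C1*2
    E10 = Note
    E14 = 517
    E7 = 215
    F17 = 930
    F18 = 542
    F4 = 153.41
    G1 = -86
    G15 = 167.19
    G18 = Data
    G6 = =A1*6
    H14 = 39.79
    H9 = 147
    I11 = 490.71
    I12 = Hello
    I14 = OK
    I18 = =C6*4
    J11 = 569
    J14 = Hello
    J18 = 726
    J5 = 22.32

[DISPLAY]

                                           
                                           
                                           
                                           
      ┏━━━━━━━━━━━━━━━━━━━━┓               
━━━━━━━━━━━━━━━━━━━━━━━━━━━━━━━━━┓         
Spreadsheet                      ┃         
─────────────────────────────────┨         
1:                               ┃         
      A       B       C       D  ┃         
---------------------------------┃         
 1      [0]       0       0Data  ┃         
 2 Foo            0       0      ┃         
 3   154.97       0       0      ┃         
 4        0  -44.58       0      ┃         
 5        0       0       0      ┃         
 6 Hello          0       0      ┃         
 7        0       0Note          ┃         
 8        0       0       0Hello ┃         
 9        0       0       0      ┃         
10        0       0       0      ┃         
11        0       0       0      ┃         
12      637       0       0      ┃         


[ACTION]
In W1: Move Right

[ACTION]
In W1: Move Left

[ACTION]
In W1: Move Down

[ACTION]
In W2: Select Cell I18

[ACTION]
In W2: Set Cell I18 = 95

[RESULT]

                                           
                                           
                                           
                                           
      ┏━━━━━━━━━━━━━━━━━━━━┓               
━━━━━━━━━━━━━━━━━━━━━━━━━━━━━━━━━┓         
Spreadsheet                      ┃         
─────────────────────────────────┨         
18: 95                           ┃         
      A       B       C       D  ┃         
---------------------------------┃         
 1        0       0       0Data  ┃         
 2 Foo            0       0      ┃         
 3   154.97       0       0      ┃         
 4        0  -44.58       0      ┃         
 5        0       0       0      ┃         
 6 Hello          0       0      ┃         
 7        0       0Note          ┃         
 8        0       0       0Hello ┃         
 9        0       0       0      ┃         
10        0       0       0      ┃         
11        0       0       0      ┃         
12      637       0       0      ┃         


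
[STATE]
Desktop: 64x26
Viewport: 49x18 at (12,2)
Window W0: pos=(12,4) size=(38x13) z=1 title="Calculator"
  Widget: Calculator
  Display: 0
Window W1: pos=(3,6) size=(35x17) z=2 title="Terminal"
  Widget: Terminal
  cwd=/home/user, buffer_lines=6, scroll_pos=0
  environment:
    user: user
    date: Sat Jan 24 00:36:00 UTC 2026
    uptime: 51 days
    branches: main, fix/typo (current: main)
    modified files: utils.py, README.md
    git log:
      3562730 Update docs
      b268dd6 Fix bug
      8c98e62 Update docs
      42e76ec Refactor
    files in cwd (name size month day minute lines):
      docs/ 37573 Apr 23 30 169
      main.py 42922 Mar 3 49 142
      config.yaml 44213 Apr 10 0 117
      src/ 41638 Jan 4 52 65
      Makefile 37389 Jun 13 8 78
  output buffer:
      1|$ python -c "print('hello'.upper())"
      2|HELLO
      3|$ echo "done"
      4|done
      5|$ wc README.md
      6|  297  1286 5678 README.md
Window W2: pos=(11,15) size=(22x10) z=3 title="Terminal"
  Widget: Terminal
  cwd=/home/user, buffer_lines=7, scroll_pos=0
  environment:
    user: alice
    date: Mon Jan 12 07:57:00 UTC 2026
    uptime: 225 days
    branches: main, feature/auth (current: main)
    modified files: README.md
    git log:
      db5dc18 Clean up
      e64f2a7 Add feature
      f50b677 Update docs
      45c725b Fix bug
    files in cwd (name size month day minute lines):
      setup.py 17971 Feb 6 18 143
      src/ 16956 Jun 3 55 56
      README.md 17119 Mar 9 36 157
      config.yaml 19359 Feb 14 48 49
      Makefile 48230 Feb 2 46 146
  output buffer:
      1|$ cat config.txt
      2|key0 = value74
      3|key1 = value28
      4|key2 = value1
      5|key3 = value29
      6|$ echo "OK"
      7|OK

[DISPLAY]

                                                 
                                                 
┏━━━━━━━━━━━━━━━━━━━━━━━━━━━━━━━━━━━━┓           
┃ Calculator                         ┃           
━━━━━━━━━━━━━━━━━━━━━━━━━┓───────────┨           
l                        ┃          0┃           
─────────────────────────┨           ┃           
 -c "print('hello'.upper(┃           ┃           
                         ┃           ┃           
done"                    ┃           ┃           
                         ┃           ┃           
DME.md                   ┃           ┃           
286 5678 README.md       ┃           ┃           
━━━━━━━━━━━━━━━━━━━━┓    ┃           ┃           
 Terminal           ┃    ┃━━━━━━━━━━━┛           
────────────────────┨    ┃                       
$ cat config.txt    ┃    ┃                       
key0 = value74      ┃    ┃                       


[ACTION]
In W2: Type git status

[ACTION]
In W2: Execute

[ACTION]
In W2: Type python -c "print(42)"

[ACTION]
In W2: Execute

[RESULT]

                                                 
                                                 
┏━━━━━━━━━━━━━━━━━━━━━━━━━━━━━━━━━━━━┓           
┃ Calculator                         ┃           
━━━━━━━━━━━━━━━━━━━━━━━━━┓───────────┨           
l                        ┃          0┃           
─────────────────────────┨           ┃           
 -c "print('hello'.upper(┃           ┃           
                         ┃           ┃           
done"                    ┃           ┃           
                         ┃           ┃           
DME.md                   ┃           ┃           
286 5678 README.md       ┃           ┃           
━━━━━━━━━━━━━━━━━━━━┓    ┃           ┃           
 Terminal           ┃    ┃━━━━━━━━━━━┛           
────────────────────┨    ┃                       
Changes not staged f┃    ┃                       
                    ┃    ┃                       


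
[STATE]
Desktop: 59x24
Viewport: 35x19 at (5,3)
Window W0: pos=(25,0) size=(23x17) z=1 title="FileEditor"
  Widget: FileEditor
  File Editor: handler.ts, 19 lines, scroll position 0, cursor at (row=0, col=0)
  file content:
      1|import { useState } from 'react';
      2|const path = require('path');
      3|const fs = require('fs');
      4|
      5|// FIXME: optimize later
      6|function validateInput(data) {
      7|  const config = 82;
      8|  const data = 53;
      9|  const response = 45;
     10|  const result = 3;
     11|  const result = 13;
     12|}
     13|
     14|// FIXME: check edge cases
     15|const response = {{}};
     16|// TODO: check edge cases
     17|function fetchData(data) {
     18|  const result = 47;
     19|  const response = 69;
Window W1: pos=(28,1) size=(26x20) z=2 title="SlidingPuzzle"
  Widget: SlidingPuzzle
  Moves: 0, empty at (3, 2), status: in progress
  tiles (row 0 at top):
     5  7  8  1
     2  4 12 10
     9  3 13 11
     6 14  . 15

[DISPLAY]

                    ┃█m┠───────────
                    ┃co┃┌────┬────┬
                    ┃co┃│  5 │  7 │
                    ┃  ┃├────┼────┼
                    ┃//┃│  2 │  4 │
                    ┃fu┃├────┼────┼
                    ┃  ┃│  9 │  3 │
                    ┃  ┃├────┼────┼
                    ┃  ┃│  6 │ 14 │
                    ┃  ┃└────┴────┴
                    ┃  ┃Moves: 0   
                    ┃} ┃           
                    ┃  ┃           
                    ┗━━┃           
                       ┃           
                       ┃           
                       ┃           
                       ┗━━━━━━━━━━━
                                   


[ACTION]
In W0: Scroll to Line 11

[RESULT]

                    ┃  ┠───────────
                    ┃  ┃┌────┬────┬
                    ┃  ┃│  5 │  7 │
                    ┃  ┃├────┼────┼
                    ┃  ┃│  2 │  4 │
                    ┃} ┃├────┼────┼
                    ┃  ┃│  9 │  3 │
                    ┃//┃├────┼────┼
                    ┃co┃│  6 │ 14 │
                    ┃//┃└────┴────┴
                    ┃fu┃Moves: 0   
                    ┃  ┃           
                    ┃  ┃           
                    ┗━━┃           
                       ┃           
                       ┃           
                       ┃           
                       ┗━━━━━━━━━━━
                                   


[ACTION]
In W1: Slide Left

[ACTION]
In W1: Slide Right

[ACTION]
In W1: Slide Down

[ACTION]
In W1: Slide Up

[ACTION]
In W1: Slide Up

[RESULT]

                    ┃  ┠───────────
                    ┃  ┃┌────┬────┬
                    ┃  ┃│  5 │  7 │
                    ┃  ┃├────┼────┼
                    ┃  ┃│  2 │  4 │
                    ┃} ┃├────┼────┼
                    ┃  ┃│  9 │  3 │
                    ┃//┃├────┼────┼
                    ┃co┃│  6 │ 14 │
                    ┃//┃└────┴────┴
                    ┃fu┃Moves: 4   
                    ┃  ┃           
                    ┃  ┃           
                    ┗━━┃           
                       ┃           
                       ┃           
                       ┃           
                       ┗━━━━━━━━━━━
                                   


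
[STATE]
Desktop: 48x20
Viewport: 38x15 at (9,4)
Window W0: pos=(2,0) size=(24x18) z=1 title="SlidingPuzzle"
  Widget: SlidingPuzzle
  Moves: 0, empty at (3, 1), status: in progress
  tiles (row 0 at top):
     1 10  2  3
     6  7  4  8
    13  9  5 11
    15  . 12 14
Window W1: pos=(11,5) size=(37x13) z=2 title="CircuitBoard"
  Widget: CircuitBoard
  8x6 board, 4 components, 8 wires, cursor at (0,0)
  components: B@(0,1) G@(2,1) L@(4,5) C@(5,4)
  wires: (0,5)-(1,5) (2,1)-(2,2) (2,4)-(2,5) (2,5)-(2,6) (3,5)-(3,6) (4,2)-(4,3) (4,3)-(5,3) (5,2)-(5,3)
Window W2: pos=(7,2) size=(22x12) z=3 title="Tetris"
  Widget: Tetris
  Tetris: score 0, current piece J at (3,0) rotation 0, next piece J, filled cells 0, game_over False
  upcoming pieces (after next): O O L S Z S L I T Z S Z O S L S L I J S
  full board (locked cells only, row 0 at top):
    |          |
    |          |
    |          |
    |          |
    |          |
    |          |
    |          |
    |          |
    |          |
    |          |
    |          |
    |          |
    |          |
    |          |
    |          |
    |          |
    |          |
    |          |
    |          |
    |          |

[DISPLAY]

───────────────────┨                  
         │Next:    ┃━━━━━━━━━━━━━━━━━━
         │█        ┃                  
         │███      ┃──────────────────
         │         ┃7                 
         │         ┃       ·          
         │         ┃       │          
         │Score:   ┃       ·          
         │0        ┃                  
━━━━━━━━━━━━━━━━━━━┛   · ─ · ─ ·      
  ┃                                   
  ┃3                       · ─ ·      
  ┃                                   
━━┗━━━━━━━━━━━━━━━━━━━━━━━━━━━━━━━━━━━
                                      


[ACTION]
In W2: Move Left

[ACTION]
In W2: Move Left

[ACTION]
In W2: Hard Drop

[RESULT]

───────────────────┨                  
         │Next:    ┃━━━━━━━━━━━━━━━━━━
         │▓▓       ┃                  
         │▓▓       ┃──────────────────
         │         ┃7                 
         │         ┃       ·          
         │         ┃       │          
█        │Score:   ┃       ·          
███      │0        ┃                  
━━━━━━━━━━━━━━━━━━━┛   · ─ · ─ ·      
  ┃                                   
  ┃3                       · ─ ·      
  ┃                                   
━━┗━━━━━━━━━━━━━━━━━━━━━━━━━━━━━━━━━━━
                                      


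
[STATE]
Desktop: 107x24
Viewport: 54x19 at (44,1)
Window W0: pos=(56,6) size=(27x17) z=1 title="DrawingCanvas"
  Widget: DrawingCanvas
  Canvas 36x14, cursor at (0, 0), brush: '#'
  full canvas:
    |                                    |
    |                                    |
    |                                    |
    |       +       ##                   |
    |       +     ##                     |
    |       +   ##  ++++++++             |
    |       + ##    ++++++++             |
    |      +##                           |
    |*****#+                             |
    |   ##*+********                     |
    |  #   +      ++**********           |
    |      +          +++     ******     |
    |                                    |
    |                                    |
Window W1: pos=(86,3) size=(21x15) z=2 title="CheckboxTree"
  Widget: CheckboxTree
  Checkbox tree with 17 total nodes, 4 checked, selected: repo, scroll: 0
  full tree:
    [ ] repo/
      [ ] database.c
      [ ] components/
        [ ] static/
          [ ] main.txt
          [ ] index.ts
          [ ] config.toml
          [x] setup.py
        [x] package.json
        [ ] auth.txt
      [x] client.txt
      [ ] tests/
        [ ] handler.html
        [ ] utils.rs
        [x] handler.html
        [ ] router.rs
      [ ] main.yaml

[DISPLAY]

                                                      
                                                      
                                          ┏━━━━━━━━━━━
                                          ┃ CheckboxTr
                                          ┠───────────
            ┏━━━━━━━━━━━━━━━━━━━━━━━━━┓   ┃>[-] repo/ 
            ┃ DrawingCanvas           ┃   ┃   [ ] data
            ┠─────────────────────────┨   ┃   [-] comp
            ┃+                        ┃   ┃     [-] st
            ┃                         ┃   ┃       [ ] 
            ┃                         ┃   ┃       [ ] 
            ┃       +       ##        ┃   ┃       [ ] 
            ┃       +     ##          ┃   ┃       [x] 
            ┃       +   ##  ++++++++  ┃   ┃     [x] pa
            ┃       + ##    ++++++++  ┃   ┃     [ ] au
            ┃      +##                ┃   ┃   [x] clie
            ┃*****#+                  ┃   ┗━━━━━━━━━━━
            ┃   ##*+********          ┃               
            ┃  #   +      ++**********┃               


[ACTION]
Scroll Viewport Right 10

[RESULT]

                                                      
                                                      
                                 ┏━━━━━━━━━━━━━━━━━━━┓
                                 ┃ CheckboxTree      ┃
                                 ┠───────────────────┨
   ┏━━━━━━━━━━━━━━━━━━━━━━━━━┓   ┃>[-] repo/         ┃
   ┃ DrawingCanvas           ┃   ┃   [ ] database.c  ┃
   ┠─────────────────────────┨   ┃   [-] components/ ┃
   ┃+                        ┃   ┃     [-] static/   ┃
   ┃                         ┃   ┃       [ ] main.txt┃
   ┃                         ┃   ┃       [ ] index.ts┃
   ┃       +       ##        ┃   ┃       [ ] config.t┃
   ┃       +     ##          ┃   ┃       [x] setup.py┃
   ┃       +   ##  ++++++++  ┃   ┃     [x] package.js┃
   ┃       + ##    ++++++++  ┃   ┃     [ ] auth.txt  ┃
   ┃      +##                ┃   ┃   [x] client.txt  ┃
   ┃*****#+                  ┃   ┗━━━━━━━━━━━━━━━━━━━┛
   ┃   ##*+********          ┃                        
   ┃  #   +      ++**********┃                        


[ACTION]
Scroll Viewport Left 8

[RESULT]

                                                      
                                                      
                                         ┏━━━━━━━━━━━━
                                         ┃ CheckboxTre
                                         ┠────────────
           ┏━━━━━━━━━━━━━━━━━━━━━━━━━┓   ┃>[-] repo/  
           ┃ DrawingCanvas           ┃   ┃   [ ] datab
           ┠─────────────────────────┨   ┃   [-] compo
           ┃+                        ┃   ┃     [-] sta
           ┃                         ┃   ┃       [ ] m
           ┃                         ┃   ┃       [ ] i
           ┃       +       ##        ┃   ┃       [ ] c
           ┃       +     ##          ┃   ┃       [x] s
           ┃       +   ##  ++++++++  ┃   ┃     [x] pac
           ┃       + ##    ++++++++  ┃   ┃     [ ] aut
           ┃      +##                ┃   ┃   [x] clien
           ┃*****#+                  ┃   ┗━━━━━━━━━━━━
           ┃   ##*+********          ┃                
           ┃  #   +      ++**********┃                


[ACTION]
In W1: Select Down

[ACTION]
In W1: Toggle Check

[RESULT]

                                                      
                                                      
                                         ┏━━━━━━━━━━━━
                                         ┃ CheckboxTre
                                         ┠────────────
           ┏━━━━━━━━━━━━━━━━━━━━━━━━━┓   ┃ [-] repo/  
           ┃ DrawingCanvas           ┃   ┃>  [x] datab
           ┠─────────────────────────┨   ┃   [-] compo
           ┃+                        ┃   ┃     [-] sta
           ┃                         ┃   ┃       [ ] m
           ┃                         ┃   ┃       [ ] i
           ┃       +       ##        ┃   ┃       [ ] c
           ┃       +     ##          ┃   ┃       [x] s
           ┃       +   ##  ++++++++  ┃   ┃     [x] pac
           ┃       + ##    ++++++++  ┃   ┃     [ ] aut
           ┃      +##                ┃   ┃   [x] clien
           ┃*****#+                  ┃   ┗━━━━━━━━━━━━
           ┃   ##*+********          ┃                
           ┃  #   +      ++**********┃                


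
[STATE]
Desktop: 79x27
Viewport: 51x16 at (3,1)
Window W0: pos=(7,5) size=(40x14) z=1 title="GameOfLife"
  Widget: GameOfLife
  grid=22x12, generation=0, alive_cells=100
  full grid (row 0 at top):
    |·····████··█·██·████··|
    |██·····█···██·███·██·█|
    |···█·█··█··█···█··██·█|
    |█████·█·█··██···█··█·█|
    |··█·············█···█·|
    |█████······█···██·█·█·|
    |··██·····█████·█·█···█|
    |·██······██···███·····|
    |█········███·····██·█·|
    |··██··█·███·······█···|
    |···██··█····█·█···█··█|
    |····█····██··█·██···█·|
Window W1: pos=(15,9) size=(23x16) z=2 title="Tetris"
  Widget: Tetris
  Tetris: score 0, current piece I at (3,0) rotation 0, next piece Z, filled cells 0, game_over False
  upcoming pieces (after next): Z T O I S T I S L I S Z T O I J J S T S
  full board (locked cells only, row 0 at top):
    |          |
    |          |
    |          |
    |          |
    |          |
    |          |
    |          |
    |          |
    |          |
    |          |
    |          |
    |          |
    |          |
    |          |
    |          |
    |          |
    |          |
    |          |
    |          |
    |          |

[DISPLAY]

                                                   
                                                   
                                                   
                                                   
    ┏━━━━━━━━━━━━━━━━━━━━━━━━━━━━━━━━━━━━━━┓       
    ┃ GameOfLife                           ┃       
    ┠──────────────────────────────────────┨       
    ┃Gen: 0                                ┃       
    ┃██·····┏━━━━━━━━━━━━━━━━━━━━━┓        ┃       
    ┃···█·█·┃ Tetris              ┃        ┃       
    ┃█████·█┠─────────────────────┨        ┃       
    ┃··█····┃          │Next:     ┃        ┃       
    ┃█████··┃          │▓▓        ┃        ┃       
    ┃··██···┃          │ ▓▓       ┃        ┃       
    ┃·██····┃          │          ┃        ┃       
    ┃█······┃          │          ┃        ┃       


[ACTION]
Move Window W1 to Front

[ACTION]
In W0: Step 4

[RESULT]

                                                   
                                                   
                                                   
                                                   
    ┏━━━━━━━━━━━━━━━━━━━━━━━━━━━━━━━━━━━━━━┓       
    ┃ GameOfLife                           ┃       
    ┠──────────────────────────────────────┨       
    ┃Gen: 4                                ┃       
    ┃····██·┏━━━━━━━━━━━━━━━━━━━━━┓        ┃       
    ┃······█┃ Tetris              ┃        ┃       
    ┃·····█·┠─────────────────────┨        ┃       
    ┃···██·█┃          │Next:     ┃        ┃       
    ┃···██·█┃          │▓▓        ┃        ┃       
    ┃···███·┃          │ ▓▓       ┃        ┃       
    ┃██··██·┃          │          ┃        ┃       
    ┃██████·┃          │          ┃        ┃       


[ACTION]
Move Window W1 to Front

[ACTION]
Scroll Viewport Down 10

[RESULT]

    ┃·····█·┠─────────────────────┨        ┃       
    ┃···██·█┃          │Next:     ┃        ┃       
    ┃···██·█┃          │▓▓        ┃        ┃       
    ┃···███·┃          │ ▓▓       ┃        ┃       
    ┃██··██·┃          │          ┃        ┃       
    ┃██████·┃          │          ┃        ┃       
    ┃·█████·┃          │          ┃        ┃       
    ┗━━━━━━━┃          │Score:    ┃━━━━━━━━┛       
            ┃          │0         ┃                
            ┃          │          ┃                
            ┃          │          ┃                
            ┃          │          ┃                
            ┃          │          ┃                
            ┗━━━━━━━━━━━━━━━━━━━━━┛                
                                                   
                                                   


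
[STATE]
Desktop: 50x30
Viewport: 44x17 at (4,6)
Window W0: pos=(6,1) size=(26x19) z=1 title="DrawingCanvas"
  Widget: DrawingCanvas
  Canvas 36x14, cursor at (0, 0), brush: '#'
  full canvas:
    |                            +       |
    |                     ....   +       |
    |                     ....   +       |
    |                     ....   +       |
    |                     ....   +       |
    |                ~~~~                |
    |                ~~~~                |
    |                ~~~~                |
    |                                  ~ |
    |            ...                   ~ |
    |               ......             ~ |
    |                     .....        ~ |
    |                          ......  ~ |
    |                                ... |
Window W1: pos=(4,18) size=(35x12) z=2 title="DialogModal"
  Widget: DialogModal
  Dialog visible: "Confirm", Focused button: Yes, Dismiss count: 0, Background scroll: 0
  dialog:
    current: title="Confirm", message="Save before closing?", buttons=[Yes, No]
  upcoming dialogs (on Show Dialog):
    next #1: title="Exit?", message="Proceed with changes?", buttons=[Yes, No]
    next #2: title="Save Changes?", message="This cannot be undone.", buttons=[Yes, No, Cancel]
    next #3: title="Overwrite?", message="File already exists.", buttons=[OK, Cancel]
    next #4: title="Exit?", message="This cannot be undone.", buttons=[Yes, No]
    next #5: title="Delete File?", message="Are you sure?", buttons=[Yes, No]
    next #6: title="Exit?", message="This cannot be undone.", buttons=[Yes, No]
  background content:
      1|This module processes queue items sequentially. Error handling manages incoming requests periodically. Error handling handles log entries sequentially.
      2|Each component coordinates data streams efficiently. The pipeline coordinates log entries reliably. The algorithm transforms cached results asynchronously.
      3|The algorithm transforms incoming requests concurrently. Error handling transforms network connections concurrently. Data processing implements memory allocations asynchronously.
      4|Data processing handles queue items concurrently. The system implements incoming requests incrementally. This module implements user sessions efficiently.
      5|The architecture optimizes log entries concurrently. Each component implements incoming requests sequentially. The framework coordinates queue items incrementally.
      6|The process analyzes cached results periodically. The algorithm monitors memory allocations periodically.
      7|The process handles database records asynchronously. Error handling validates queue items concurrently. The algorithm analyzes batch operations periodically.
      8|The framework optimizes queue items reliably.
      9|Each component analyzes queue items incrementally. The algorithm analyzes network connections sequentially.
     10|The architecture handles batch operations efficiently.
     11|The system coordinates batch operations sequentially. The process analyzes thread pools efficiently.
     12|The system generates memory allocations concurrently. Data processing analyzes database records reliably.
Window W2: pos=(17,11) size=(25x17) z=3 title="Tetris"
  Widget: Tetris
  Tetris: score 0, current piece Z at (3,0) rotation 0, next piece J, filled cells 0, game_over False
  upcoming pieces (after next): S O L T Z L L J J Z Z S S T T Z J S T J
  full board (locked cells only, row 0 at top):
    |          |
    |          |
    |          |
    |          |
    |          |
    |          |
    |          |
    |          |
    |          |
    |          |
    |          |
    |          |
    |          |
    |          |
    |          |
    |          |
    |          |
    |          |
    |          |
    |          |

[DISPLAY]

  ┃                     ...┃                
  ┃                     ...┃                
  ┃                     ...┃                
  ┃                ~~~~    ┃                
  ┃                ~~~~    ┃                
  ┃          ┏━━━━━━━━━━━━━━━━━━━━━━━┓      
  ┃          ┃ Tetris                ┃      
  ┃          ┠───────────────────────┨      
  ┃          ┃          │Next:       ┃      
  ┃          ┃          │█           ┃      
  ┃          ┃          │███         ┃      
  ┃          ┃          │            ┃      
┏━━━━━━━━━━━━┃          │            ┃      
┃ DialogModal┃          │            ┃      
┠────────────┃          │Score:      ┃      
┃This module ┃          │0           ┃      
┃Each┌───────┃          │            ┃      


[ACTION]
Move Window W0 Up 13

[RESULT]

  ┃                     ...┃                
  ┃                     ...┃                
  ┃                ~~~~    ┃                
  ┃                ~~~~    ┃                
  ┃                ~~~~    ┃                
  ┃          ┏━━━━━━━━━━━━━━━━━━━━━━━┓      
  ┃          ┃ Tetris                ┃      
  ┃          ┠───────────────────────┨      
  ┃          ┃          │Next:       ┃      
  ┃          ┃          │█           ┃      
  ┃          ┃          │███         ┃      
  ┃          ┃          │            ┃      
┏━━━━━━━━━━━━┃          │            ┃      
┃ DialogModal┃          │            ┃      
┠────────────┃          │Score:      ┃      
┃This module ┃          │0           ┃      
┃Each┌───────┃          │            ┃      


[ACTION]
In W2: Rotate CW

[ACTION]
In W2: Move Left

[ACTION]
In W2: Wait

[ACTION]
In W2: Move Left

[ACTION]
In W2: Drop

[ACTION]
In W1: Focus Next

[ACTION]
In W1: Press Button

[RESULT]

  ┃                     ...┃                
  ┃                     ...┃                
  ┃                ~~~~    ┃                
  ┃                ~~~~    ┃                
  ┃                ~~~~    ┃                
  ┃          ┏━━━━━━━━━━━━━━━━━━━━━━━┓      
  ┃          ┃ Tetris                ┃      
  ┃          ┠───────────────────────┨      
  ┃          ┃          │Next:       ┃      
  ┃          ┃          │█           ┃      
  ┃          ┃          │███         ┃      
  ┃          ┃          │            ┃      
┏━━━━━━━━━━━━┃          │            ┃      
┃ DialogModal┃          │            ┃      
┠────────────┃          │Score:      ┃      
┃This module ┃          │0           ┃      
┃Each compone┃          │            ┃      


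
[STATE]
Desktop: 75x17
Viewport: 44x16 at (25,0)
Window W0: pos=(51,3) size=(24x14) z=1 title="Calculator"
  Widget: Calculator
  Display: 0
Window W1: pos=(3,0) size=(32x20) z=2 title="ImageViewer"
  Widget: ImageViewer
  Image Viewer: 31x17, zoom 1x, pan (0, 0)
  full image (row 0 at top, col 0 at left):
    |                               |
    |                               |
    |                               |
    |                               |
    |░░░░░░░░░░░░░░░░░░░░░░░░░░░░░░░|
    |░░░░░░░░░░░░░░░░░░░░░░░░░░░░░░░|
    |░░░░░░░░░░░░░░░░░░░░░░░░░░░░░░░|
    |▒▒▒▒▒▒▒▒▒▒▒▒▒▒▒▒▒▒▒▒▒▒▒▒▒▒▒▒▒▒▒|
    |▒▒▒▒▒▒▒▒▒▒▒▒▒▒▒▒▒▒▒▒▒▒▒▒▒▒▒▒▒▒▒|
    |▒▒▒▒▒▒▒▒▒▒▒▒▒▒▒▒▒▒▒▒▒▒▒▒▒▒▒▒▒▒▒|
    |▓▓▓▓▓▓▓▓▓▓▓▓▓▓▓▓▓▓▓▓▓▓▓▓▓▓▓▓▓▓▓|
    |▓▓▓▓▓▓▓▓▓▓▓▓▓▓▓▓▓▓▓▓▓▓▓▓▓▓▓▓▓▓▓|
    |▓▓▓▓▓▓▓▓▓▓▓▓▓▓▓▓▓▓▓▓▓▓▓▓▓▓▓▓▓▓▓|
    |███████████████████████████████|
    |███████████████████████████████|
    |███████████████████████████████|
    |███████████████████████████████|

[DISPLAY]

━━━━━━━━━┓                                  
         ┃                                  
─────────┨                                  
         ┃                ┏━━━━━━━━━━━━━━━━━
         ┃                ┃ Calculator      
         ┃                ┠─────────────────
         ┃                ┃                 
░░░░░░░░░┃                ┃┌───┬───┬───┬───┐
░░░░░░░░░┃                ┃│ 7 │ 8 │ 9 │ ÷ │
░░░░░░░░░┃                ┃├───┼───┼───┼───┤
▒▒▒▒▒▒▒▒▒┃                ┃│ 4 │ 5 │ 6 │ × │
▒▒▒▒▒▒▒▒▒┃                ┃├───┼───┼───┼───┤
▒▒▒▒▒▒▒▒▒┃                ┃│ 1 │ 2 │ 3 │ - │
▓▓▓▓▓▓▓▓▓┃                ┃├───┼───┼───┼───┤
▓▓▓▓▓▓▓▓▓┃                ┃│ 0 │ . │ = │ + │
▓▓▓▓▓▓▓▓▓┃                ┃└───┴───┴───┴───┘


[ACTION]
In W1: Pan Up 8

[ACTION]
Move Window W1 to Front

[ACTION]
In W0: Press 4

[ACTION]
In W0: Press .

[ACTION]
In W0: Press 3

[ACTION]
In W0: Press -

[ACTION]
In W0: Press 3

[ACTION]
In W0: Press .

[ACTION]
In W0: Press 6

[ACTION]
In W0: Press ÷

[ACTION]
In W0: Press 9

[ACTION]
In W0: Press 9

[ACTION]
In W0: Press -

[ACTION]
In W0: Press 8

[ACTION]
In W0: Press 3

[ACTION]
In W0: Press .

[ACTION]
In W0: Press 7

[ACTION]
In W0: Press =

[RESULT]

━━━━━━━━━┓                                  
         ┃                                  
─────────┨                                  
         ┃                ┏━━━━━━━━━━━━━━━━━
         ┃                ┃ Calculator      
         ┃                ┠─────────────────
         ┃                ┃          -83.692
░░░░░░░░░┃                ┃┌───┬───┬───┬───┐
░░░░░░░░░┃                ┃│ 7 │ 8 │ 9 │ ÷ │
░░░░░░░░░┃                ┃├───┼───┼───┼───┤
▒▒▒▒▒▒▒▒▒┃                ┃│ 4 │ 5 │ 6 │ × │
▒▒▒▒▒▒▒▒▒┃                ┃├───┼───┼───┼───┤
▒▒▒▒▒▒▒▒▒┃                ┃│ 1 │ 2 │ 3 │ - │
▓▓▓▓▓▓▓▓▓┃                ┃├───┼───┼───┼───┤
▓▓▓▓▓▓▓▓▓┃                ┃│ 0 │ . │ = │ + │
▓▓▓▓▓▓▓▓▓┃                ┃└───┴───┴───┴───┘
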